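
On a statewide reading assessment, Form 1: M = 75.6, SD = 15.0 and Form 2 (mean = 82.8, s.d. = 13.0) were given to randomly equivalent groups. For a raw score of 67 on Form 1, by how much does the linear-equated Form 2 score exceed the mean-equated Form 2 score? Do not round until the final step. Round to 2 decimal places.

1.15

Mean-equated: 67 + (82.8 − 75.6) = 74.20
Linear-equated: (13.0/15.0)(67 − 75.6) + 82.8 = 75.347
Difference = 75.347 − 74.20 = 1.15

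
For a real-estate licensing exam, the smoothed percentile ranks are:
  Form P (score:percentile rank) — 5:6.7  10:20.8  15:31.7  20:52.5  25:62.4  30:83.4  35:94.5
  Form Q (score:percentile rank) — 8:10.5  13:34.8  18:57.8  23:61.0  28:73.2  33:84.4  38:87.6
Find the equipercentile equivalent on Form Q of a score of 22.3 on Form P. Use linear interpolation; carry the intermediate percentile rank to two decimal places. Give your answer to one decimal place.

17.8

PR of 22.3 on Form P: 52.5 + (22.3 − 20)/(25 − 20) × (62.4 − 52.5) = 57.05
On Form Q, PR 57.05 falls between score 13 (PR 34.8) and 18 (PR 57.8).
Interpolate: 13 + (57.05 − 34.8)/(57.8 − 34.8) × (18 − 13) = 17.8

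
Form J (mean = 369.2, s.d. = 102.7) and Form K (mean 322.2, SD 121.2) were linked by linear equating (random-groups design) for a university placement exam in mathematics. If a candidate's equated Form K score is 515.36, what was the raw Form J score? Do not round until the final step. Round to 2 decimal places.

532.88

Invert y = (SD_Y/SD_X)(x − M_X) + M_Y:
x = (SD_X/SD_Y)(y − M_Y) + M_X = (102.7/121.2)(515.36 − 322.2) + 369.2
x = 0.847360 × 193.160 + 369.2 = 532.88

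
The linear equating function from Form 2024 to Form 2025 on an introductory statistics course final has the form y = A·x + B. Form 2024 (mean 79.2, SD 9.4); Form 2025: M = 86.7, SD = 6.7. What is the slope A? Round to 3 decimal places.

0.713

A = SD_Y / SD_X = 6.7 / 9.4 = 0.713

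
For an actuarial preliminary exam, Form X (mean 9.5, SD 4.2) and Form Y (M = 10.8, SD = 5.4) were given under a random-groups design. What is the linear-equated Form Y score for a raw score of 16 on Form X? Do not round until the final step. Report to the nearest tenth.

Linear equating: y = (SD_Y/SD_X)(x − M_X) + M_Y
y = (5.4/4.2)(16 − 9.5) + 10.8
y = 1.285714 × 6.5 + 10.8 = 8.3571 + 10.8 = 19.2

19.2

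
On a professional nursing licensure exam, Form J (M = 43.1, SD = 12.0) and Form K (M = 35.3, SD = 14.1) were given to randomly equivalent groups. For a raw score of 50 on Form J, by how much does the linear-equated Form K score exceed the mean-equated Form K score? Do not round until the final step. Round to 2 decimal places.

Mean-equated: 50 + (35.3 − 43.1) = 42.20
Linear-equated: (14.1/12.0)(50 − 43.1) + 35.3 = 43.407
Difference = 43.407 − 42.20 = 1.21

1.21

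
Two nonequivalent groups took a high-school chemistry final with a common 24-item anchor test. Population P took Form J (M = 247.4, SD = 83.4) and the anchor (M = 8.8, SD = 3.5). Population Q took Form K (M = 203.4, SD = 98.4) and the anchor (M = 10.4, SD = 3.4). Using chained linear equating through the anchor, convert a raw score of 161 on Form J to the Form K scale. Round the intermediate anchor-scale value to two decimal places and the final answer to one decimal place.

Form J → anchor (Population P): v = (3.5/83.4)(161 − 247.4) + 8.8 = 5.17
anchor → Form K (Population Q): y = (98.4/3.4)(5.17 − 10.4) + 203.4 = 52.0

52.0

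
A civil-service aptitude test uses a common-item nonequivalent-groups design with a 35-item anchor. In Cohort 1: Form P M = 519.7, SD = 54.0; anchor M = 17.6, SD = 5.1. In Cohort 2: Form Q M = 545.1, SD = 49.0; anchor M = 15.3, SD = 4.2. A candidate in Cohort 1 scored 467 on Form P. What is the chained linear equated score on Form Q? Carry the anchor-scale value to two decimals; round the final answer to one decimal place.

Form P → anchor (Cohort 1): v = (5.1/54.0)(467 − 519.7) + 17.6 = 12.62
anchor → Form Q (Cohort 2): y = (49.0/4.2)(12.62 − 15.3) + 545.1 = 513.8

513.8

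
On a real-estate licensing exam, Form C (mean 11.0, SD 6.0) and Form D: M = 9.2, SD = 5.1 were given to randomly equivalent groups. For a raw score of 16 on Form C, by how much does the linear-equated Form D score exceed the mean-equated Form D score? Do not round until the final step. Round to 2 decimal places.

Mean-equated: 16 + (9.2 − 11.0) = 14.20
Linear-equated: (5.1/6.0)(16 − 11.0) + 9.2 = 13.450
Difference = 13.450 − 14.20 = -0.75

-0.75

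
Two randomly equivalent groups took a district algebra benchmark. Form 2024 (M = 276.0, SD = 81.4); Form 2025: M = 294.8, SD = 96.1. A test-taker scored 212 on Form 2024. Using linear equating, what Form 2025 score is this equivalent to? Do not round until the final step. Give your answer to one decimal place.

219.2

Linear equating: y = (SD_Y/SD_X)(x − M_X) + M_Y
y = (96.1/81.4)(212 − 276.0) + 294.8
y = 1.180590 × -64.0 + 294.8 = -75.5577 + 294.8 = 219.2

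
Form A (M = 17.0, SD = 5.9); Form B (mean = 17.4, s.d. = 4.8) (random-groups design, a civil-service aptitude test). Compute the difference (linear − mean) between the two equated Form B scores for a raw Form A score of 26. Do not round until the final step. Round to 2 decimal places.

-1.68

Mean-equated: 26 + (17.4 − 17.0) = 26.40
Linear-equated: (4.8/5.9)(26 − 17.0) + 17.4 = 24.722
Difference = 24.722 − 26.40 = -1.68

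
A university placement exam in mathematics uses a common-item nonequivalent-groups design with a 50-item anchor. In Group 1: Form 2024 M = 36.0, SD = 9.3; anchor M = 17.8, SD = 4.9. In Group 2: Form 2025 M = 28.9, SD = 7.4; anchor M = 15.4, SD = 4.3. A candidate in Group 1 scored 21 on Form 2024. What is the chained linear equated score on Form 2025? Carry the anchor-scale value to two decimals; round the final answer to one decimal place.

Form 2024 → anchor (Group 1): v = (4.9/9.3)(21 − 36.0) + 17.8 = 9.90
anchor → Form 2025 (Group 2): y = (7.4/4.3)(9.90 − 15.4) + 28.9 = 19.4

19.4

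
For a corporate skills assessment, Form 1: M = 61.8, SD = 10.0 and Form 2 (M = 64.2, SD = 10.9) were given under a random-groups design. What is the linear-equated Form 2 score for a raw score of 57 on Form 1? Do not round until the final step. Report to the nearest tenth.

Linear equating: y = (SD_Y/SD_X)(x − M_X) + M_Y
y = (10.9/10.0)(57 − 61.8) + 64.2
y = 1.090000 × -4.8 + 64.2 = -5.2320 + 64.2 = 59.0

59.0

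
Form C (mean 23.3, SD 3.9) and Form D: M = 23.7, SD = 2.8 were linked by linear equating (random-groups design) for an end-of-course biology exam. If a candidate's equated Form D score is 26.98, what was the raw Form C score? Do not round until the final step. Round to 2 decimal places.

27.87

Invert y = (SD_Y/SD_X)(x − M_X) + M_Y:
x = (SD_X/SD_Y)(y − M_Y) + M_X = (3.9/2.8)(26.98 − 23.7) + 23.3
x = 1.392857 × 3.280 + 23.3 = 27.87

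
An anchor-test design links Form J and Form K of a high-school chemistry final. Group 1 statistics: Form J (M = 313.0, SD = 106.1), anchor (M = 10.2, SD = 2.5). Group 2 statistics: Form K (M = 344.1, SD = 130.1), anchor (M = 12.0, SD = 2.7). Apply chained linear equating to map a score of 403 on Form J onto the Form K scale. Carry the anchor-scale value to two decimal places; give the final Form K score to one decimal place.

Form J → anchor (Group 1): v = (2.5/106.1)(403 − 313.0) + 10.2 = 12.32
anchor → Form K (Group 2): y = (130.1/2.7)(12.32 − 12.0) + 344.1 = 359.5

359.5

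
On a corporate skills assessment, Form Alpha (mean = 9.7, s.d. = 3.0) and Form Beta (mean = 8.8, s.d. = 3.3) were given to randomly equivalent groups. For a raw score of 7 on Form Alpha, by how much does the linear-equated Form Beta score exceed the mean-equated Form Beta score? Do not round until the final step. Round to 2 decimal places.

-0.27

Mean-equated: 7 + (8.8 − 9.7) = 6.10
Linear-equated: (3.3/3.0)(7 − 9.7) + 8.8 = 5.830
Difference = 5.830 − 6.10 = -0.27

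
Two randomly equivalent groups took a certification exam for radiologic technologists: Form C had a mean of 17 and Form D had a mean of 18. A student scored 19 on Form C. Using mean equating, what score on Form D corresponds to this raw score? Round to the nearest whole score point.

Mean equating: y = x + (M_Y − M_X) = 19 + (18 − 17) = 20

20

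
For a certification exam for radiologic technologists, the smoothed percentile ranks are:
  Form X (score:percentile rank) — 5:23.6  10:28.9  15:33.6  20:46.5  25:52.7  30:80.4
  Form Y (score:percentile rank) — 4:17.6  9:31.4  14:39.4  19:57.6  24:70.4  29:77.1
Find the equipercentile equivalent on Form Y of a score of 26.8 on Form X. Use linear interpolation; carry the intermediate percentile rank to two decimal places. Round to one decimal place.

21.0

PR of 26.8 on Form X: 52.7 + (26.8 − 25)/(30 − 25) × (80.4 − 52.7) = 62.67
On Form Y, PR 62.67 falls between score 19 (PR 57.6) and 24 (PR 70.4).
Interpolate: 19 + (62.67 − 57.6)/(70.4 − 57.6) × (24 − 19) = 21.0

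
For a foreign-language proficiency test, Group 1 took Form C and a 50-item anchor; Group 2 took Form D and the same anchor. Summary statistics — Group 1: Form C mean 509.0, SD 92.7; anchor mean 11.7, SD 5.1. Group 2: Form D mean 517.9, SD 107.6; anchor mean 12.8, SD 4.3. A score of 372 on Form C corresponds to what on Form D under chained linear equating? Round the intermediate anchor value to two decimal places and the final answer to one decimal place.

301.7

Form C → anchor (Group 1): v = (5.1/92.7)(372 − 509.0) + 11.7 = 4.16
anchor → Form D (Group 2): y = (107.6/4.3)(4.16 − 12.8) + 517.9 = 301.7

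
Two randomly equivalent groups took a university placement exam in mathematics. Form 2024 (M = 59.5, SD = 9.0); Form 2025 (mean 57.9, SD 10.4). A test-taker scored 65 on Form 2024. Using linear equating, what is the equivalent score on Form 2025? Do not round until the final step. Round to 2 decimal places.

64.26

Linear equating: y = (SD_Y/SD_X)(x − M_X) + M_Y
y = (10.4/9.0)(65 − 59.5) + 57.9
y = 1.155556 × 5.5 + 57.9 = 6.3556 + 57.9 = 64.26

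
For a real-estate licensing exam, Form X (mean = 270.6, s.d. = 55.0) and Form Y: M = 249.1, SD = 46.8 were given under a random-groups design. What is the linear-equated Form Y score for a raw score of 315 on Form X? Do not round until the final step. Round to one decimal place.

Linear equating: y = (SD_Y/SD_X)(x − M_X) + M_Y
y = (46.8/55.0)(315 − 270.6) + 249.1
y = 0.850909 × 44.4 + 249.1 = 37.7804 + 249.1 = 286.9

286.9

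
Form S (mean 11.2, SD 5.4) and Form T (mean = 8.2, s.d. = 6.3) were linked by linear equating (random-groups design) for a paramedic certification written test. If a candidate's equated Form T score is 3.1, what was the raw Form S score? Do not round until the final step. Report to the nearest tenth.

6.8

Invert y = (SD_Y/SD_X)(x − M_X) + M_Y:
x = (SD_X/SD_Y)(y − M_Y) + M_X = (5.4/6.3)(3.1 − 8.2) + 11.2
x = 0.857143 × -5.100 + 11.2 = 6.8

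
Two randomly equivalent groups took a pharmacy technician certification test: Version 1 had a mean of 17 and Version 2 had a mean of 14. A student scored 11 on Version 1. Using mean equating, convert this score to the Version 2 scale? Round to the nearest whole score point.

Mean equating: y = x + (M_Y − M_X) = 11 + (14 − 17) = 8

8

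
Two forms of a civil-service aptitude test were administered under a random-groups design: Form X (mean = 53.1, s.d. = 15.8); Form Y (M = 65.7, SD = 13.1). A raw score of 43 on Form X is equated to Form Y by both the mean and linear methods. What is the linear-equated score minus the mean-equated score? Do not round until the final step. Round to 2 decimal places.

Mean-equated: 43 + (65.7 − 53.1) = 55.60
Linear-equated: (13.1/15.8)(43 − 53.1) + 65.7 = 57.326
Difference = 57.326 − 55.60 = 1.73

1.73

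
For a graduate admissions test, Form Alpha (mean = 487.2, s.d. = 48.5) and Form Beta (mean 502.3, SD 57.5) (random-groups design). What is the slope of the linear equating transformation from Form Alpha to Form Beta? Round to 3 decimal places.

1.186

A = SD_Y / SD_X = 57.5 / 48.5 = 1.186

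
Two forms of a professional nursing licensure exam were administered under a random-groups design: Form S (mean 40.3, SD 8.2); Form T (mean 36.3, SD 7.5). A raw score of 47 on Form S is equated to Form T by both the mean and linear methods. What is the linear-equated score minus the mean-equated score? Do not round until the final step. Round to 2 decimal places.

Mean-equated: 47 + (36.3 − 40.3) = 43.00
Linear-equated: (7.5/8.2)(47 − 40.3) + 36.3 = 42.428
Difference = 42.428 − 43.00 = -0.57

-0.57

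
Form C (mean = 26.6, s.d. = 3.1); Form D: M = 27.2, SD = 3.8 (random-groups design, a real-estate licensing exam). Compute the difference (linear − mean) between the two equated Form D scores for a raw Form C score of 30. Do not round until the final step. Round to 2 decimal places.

Mean-equated: 30 + (27.2 − 26.6) = 30.60
Linear-equated: (3.8/3.1)(30 − 26.6) + 27.2 = 31.368
Difference = 31.368 − 30.60 = 0.77

0.77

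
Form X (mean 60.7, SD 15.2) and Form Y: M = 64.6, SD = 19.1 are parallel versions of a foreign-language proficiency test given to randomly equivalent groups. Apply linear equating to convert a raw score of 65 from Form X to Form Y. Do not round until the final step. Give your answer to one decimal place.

70.0

Linear equating: y = (SD_Y/SD_X)(x − M_X) + M_Y
y = (19.1/15.2)(65 − 60.7) + 64.6
y = 1.256579 × 4.3 + 64.6 = 5.4033 + 64.6 = 70.0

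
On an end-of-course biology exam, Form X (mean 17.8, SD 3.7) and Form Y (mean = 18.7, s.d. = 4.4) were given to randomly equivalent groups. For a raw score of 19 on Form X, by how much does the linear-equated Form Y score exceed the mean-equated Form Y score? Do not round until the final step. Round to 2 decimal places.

0.23

Mean-equated: 19 + (18.7 − 17.8) = 19.90
Linear-equated: (4.4/3.7)(19 − 17.8) + 18.7 = 20.127
Difference = 20.127 − 19.90 = 0.23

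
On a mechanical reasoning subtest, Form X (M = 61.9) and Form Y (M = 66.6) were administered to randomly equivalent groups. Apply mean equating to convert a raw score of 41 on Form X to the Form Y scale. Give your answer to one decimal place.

Mean equating: y = x + (M_Y − M_X) = 41 + (66.6 − 61.9) = 45.7

45.7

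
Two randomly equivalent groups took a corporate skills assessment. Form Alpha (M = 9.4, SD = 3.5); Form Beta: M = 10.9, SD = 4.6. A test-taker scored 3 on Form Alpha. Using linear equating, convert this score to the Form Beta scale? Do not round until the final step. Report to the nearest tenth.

2.5

Linear equating: y = (SD_Y/SD_X)(x − M_X) + M_Y
y = (4.6/3.5)(3 − 9.4) + 10.9
y = 1.314286 × -6.4 + 10.9 = -8.4114 + 10.9 = 2.5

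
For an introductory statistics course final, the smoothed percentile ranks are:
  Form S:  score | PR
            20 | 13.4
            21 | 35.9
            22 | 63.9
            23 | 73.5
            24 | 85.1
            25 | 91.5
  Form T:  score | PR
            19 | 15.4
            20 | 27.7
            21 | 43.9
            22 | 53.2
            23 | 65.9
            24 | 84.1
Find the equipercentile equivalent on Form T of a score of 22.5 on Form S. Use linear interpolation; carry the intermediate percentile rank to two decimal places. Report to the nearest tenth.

23.2

PR of 22.5 on Form S: 63.9 + (22.5 − 22)/(23 − 22) × (73.5 − 63.9) = 68.70
On Form T, PR 68.70 falls between score 23 (PR 65.9) and 24 (PR 84.1).
Interpolate: 23 + (68.70 − 65.9)/(84.1 − 65.9) × (24 − 23) = 23.2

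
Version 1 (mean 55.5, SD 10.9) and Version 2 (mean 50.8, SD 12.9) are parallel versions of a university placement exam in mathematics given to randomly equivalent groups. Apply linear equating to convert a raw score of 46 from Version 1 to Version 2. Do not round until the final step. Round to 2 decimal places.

Linear equating: y = (SD_Y/SD_X)(x − M_X) + M_Y
y = (12.9/10.9)(46 − 55.5) + 50.8
y = 1.183486 × -9.5 + 50.8 = -11.2431 + 50.8 = 39.56

39.56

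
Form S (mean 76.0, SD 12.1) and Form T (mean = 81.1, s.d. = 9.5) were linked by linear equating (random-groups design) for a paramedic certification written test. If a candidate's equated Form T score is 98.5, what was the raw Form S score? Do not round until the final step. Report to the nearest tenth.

98.2

Invert y = (SD_Y/SD_X)(x − M_X) + M_Y:
x = (SD_X/SD_Y)(y − M_Y) + M_X = (12.1/9.5)(98.5 − 81.1) + 76.0
x = 1.273684 × 17.400 + 76.0 = 98.2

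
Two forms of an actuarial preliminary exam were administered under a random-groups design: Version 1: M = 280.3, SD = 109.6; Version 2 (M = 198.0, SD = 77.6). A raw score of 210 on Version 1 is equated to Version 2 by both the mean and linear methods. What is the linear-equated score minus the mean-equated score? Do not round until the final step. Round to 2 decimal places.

Mean-equated: 210 + (198.0 − 280.3) = 127.70
Linear-equated: (77.6/109.6)(210 − 280.3) + 198.0 = 148.226
Difference = 148.226 − 127.70 = 20.53

20.53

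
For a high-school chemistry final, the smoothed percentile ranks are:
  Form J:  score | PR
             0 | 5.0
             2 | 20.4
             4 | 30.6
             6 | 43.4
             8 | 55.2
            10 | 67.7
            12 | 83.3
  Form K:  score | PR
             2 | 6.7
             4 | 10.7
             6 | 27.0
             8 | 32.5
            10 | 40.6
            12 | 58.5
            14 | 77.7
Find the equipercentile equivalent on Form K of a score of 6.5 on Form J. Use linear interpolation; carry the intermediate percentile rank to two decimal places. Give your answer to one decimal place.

PR of 6.5 on Form J: 43.4 + (6.5 − 6)/(8 − 6) × (55.2 − 43.4) = 46.35
On Form K, PR 46.35 falls between score 10 (PR 40.6) and 12 (PR 58.5).
Interpolate: 10 + (46.35 − 40.6)/(58.5 − 40.6) × (12 − 10) = 10.6

10.6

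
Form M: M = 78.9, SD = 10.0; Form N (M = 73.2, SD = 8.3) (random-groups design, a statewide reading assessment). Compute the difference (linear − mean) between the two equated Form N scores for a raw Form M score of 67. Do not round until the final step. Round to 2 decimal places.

Mean-equated: 67 + (73.2 − 78.9) = 61.30
Linear-equated: (8.3/10.0)(67 − 78.9) + 73.2 = 63.323
Difference = 63.323 − 61.30 = 2.02

2.02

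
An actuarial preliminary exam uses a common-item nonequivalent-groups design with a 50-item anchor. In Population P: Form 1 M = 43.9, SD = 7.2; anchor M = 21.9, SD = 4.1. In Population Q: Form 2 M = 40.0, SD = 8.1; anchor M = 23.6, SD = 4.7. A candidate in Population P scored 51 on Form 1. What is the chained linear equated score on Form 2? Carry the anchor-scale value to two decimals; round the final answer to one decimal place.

44.0

Form 1 → anchor (Population P): v = (4.1/7.2)(51 − 43.9) + 21.9 = 25.94
anchor → Form 2 (Population Q): y = (8.1/4.7)(25.94 − 23.6) + 40.0 = 44.0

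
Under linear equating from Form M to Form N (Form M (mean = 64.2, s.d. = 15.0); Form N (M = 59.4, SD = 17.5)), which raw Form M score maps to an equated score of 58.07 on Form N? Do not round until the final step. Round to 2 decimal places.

63.06

Invert y = (SD_Y/SD_X)(x − M_X) + M_Y:
x = (SD_X/SD_Y)(y − M_Y) + M_X = (15.0/17.5)(58.07 − 59.4) + 64.2
x = 0.857143 × -1.330 + 64.2 = 63.06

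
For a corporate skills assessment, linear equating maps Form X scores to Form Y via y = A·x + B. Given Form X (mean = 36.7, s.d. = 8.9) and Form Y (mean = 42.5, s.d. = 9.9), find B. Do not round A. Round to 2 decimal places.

A = SD_Y / SD_X = 9.9 / 8.9 = 1.112360
B = M_Y − A·M_X = 42.5 − 1.112360 × 36.7 = 1.68

1.68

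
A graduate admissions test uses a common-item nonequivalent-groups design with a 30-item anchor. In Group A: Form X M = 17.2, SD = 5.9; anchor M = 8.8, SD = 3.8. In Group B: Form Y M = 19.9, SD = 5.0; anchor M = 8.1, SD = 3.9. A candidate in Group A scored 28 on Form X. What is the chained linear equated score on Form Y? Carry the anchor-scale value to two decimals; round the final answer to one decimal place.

Form X → anchor (Group A): v = (3.8/5.9)(28 − 17.2) + 8.8 = 15.76
anchor → Form Y (Group B): y = (5.0/3.9)(15.76 − 8.1) + 19.9 = 29.7

29.7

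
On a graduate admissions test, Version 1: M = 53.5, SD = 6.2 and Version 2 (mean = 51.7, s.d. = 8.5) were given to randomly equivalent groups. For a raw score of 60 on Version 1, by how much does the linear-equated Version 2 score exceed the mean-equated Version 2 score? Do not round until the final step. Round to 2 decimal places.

Mean-equated: 60 + (51.7 − 53.5) = 58.20
Linear-equated: (8.5/6.2)(60 − 53.5) + 51.7 = 60.611
Difference = 60.611 − 58.20 = 2.41

2.41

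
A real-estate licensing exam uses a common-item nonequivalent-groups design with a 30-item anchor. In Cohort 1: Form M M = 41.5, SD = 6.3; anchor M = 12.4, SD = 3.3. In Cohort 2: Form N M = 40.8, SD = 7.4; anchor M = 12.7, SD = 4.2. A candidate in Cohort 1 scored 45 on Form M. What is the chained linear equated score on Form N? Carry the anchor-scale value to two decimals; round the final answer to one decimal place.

43.5

Form M → anchor (Cohort 1): v = (3.3/6.3)(45 − 41.5) + 12.4 = 14.23
anchor → Form N (Cohort 2): y = (7.4/4.2)(14.23 − 12.7) + 40.8 = 43.5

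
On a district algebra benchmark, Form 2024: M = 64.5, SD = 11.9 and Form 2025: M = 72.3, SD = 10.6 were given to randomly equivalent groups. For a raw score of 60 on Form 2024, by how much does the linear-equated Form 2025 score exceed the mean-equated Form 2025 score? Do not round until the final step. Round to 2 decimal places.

0.49

Mean-equated: 60 + (72.3 − 64.5) = 67.80
Linear-equated: (10.6/11.9)(60 − 64.5) + 72.3 = 68.292
Difference = 68.292 − 67.80 = 0.49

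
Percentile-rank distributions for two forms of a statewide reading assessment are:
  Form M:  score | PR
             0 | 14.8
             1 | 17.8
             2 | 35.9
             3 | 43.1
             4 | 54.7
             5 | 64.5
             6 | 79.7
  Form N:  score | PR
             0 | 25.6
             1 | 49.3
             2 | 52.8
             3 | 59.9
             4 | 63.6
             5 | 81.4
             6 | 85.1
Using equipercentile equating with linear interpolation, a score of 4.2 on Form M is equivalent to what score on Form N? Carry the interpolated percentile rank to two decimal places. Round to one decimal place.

PR of 4.2 on Form M: 54.7 + (4.2 − 4)/(5 − 4) × (64.5 − 54.7) = 56.66
On Form N, PR 56.66 falls between score 2 (PR 52.8) and 3 (PR 59.9).
Interpolate: 2 + (56.66 − 52.8)/(59.9 − 52.8) × (3 − 2) = 2.5

2.5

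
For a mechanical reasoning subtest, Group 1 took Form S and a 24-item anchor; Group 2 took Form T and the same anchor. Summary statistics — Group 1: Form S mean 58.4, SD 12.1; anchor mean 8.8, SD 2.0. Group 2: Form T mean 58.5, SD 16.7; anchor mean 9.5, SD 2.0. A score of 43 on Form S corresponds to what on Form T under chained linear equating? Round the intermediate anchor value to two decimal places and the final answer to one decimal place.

31.4

Form S → anchor (Group 1): v = (2.0/12.1)(43 − 58.4) + 8.8 = 6.25
anchor → Form T (Group 2): y = (16.7/2.0)(6.25 − 9.5) + 58.5 = 31.4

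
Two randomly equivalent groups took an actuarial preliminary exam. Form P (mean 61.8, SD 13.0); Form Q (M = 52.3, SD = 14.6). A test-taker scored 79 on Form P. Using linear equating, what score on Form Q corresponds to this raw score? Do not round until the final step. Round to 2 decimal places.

71.62

Linear equating: y = (SD_Y/SD_X)(x − M_X) + M_Y
y = (14.6/13.0)(79 − 61.8) + 52.3
y = 1.123077 × 17.2 + 52.3 = 19.3169 + 52.3 = 71.62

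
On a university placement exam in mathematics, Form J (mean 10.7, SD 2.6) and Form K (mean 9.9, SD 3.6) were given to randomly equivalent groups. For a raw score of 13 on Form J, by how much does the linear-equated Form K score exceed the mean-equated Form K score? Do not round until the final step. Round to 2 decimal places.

0.88

Mean-equated: 13 + (9.9 − 10.7) = 12.20
Linear-equated: (3.6/2.6)(13 − 10.7) + 9.9 = 13.085
Difference = 13.085 − 12.20 = 0.88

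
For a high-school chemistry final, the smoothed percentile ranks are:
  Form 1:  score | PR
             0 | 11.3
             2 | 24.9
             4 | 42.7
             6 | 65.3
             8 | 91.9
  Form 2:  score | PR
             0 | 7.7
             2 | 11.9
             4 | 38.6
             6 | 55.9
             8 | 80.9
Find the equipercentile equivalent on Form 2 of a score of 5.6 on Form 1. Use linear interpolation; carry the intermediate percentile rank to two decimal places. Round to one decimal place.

6.4

PR of 5.6 on Form 1: 42.7 + (5.6 − 4)/(6 − 4) × (65.3 − 42.7) = 60.78
On Form 2, PR 60.78 falls between score 6 (PR 55.9) and 8 (PR 80.9).
Interpolate: 6 + (60.78 − 55.9)/(80.9 − 55.9) × (8 − 6) = 6.4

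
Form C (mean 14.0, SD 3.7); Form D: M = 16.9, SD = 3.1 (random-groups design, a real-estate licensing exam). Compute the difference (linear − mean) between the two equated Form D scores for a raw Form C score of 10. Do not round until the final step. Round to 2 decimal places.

Mean-equated: 10 + (16.9 − 14.0) = 12.90
Linear-equated: (3.1/3.7)(10 − 14.0) + 16.9 = 13.549
Difference = 13.549 − 12.90 = 0.65

0.65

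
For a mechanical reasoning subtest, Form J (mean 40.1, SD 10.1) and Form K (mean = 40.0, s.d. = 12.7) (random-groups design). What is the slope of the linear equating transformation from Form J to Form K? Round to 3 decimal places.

1.257

A = SD_Y / SD_X = 12.7 / 10.1 = 1.257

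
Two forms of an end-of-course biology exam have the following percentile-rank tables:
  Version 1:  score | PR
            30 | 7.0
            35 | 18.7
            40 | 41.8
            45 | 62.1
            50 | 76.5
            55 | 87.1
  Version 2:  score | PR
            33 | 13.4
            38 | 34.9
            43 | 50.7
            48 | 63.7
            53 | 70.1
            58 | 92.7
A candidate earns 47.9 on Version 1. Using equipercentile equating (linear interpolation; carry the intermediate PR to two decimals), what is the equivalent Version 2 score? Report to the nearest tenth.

53.1

PR of 47.9 on Version 1: 62.1 + (47.9 − 45)/(50 − 45) × (76.5 − 62.1) = 70.45
On Version 2, PR 70.45 falls between score 53 (PR 70.1) and 58 (PR 92.7).
Interpolate: 53 + (70.45 − 70.1)/(92.7 − 70.1) × (58 − 53) = 53.1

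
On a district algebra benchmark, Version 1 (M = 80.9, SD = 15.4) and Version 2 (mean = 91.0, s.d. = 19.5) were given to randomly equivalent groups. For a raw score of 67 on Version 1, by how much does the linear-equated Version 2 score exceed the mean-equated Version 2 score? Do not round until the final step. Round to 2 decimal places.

-3.70

Mean-equated: 67 + (91.0 − 80.9) = 77.10
Linear-equated: (19.5/15.4)(67 − 80.9) + 91.0 = 73.399
Difference = 73.399 − 77.10 = -3.70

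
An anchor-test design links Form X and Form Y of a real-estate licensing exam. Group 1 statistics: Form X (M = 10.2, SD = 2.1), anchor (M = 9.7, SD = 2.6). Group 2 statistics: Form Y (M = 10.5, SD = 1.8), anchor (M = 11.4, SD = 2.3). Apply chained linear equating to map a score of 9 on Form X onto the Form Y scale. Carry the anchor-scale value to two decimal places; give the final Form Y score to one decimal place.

Form X → anchor (Group 1): v = (2.6/2.1)(9 − 10.2) + 9.7 = 8.21
anchor → Form Y (Group 2): y = (1.8/2.3)(8.21 − 11.4) + 10.5 = 8.0

8.0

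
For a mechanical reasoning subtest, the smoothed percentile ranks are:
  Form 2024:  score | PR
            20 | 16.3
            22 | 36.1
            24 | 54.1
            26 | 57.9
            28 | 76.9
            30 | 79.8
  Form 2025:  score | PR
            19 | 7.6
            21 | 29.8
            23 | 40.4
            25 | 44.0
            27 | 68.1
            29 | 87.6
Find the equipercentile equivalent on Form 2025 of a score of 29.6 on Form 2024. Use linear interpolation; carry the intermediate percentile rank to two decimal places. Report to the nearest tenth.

28.1

PR of 29.6 on Form 2024: 76.9 + (29.6 − 28)/(30 − 28) × (79.8 − 76.9) = 79.22
On Form 2025, PR 79.22 falls between score 27 (PR 68.1) and 29 (PR 87.6).
Interpolate: 27 + (79.22 − 68.1)/(87.6 − 68.1) × (29 − 27) = 28.1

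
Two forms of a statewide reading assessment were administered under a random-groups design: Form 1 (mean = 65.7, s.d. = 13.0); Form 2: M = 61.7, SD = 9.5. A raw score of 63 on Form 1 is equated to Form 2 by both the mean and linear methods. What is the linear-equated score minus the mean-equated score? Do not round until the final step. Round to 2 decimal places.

0.73

Mean-equated: 63 + (61.7 − 65.7) = 59.00
Linear-equated: (9.5/13.0)(63 − 65.7) + 61.7 = 59.727
Difference = 59.727 − 59.00 = 0.73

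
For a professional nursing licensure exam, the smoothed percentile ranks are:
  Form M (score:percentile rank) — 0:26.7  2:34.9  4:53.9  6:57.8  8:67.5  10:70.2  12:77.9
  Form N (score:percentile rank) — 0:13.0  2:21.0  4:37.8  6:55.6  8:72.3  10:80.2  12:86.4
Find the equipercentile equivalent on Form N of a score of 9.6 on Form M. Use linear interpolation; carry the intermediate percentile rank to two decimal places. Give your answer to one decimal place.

7.7

PR of 9.6 on Form M: 67.5 + (9.6 − 8)/(10 − 8) × (70.2 − 67.5) = 69.66
On Form N, PR 69.66 falls between score 6 (PR 55.6) and 8 (PR 72.3).
Interpolate: 6 + (69.66 − 55.6)/(72.3 − 55.6) × (8 − 6) = 7.7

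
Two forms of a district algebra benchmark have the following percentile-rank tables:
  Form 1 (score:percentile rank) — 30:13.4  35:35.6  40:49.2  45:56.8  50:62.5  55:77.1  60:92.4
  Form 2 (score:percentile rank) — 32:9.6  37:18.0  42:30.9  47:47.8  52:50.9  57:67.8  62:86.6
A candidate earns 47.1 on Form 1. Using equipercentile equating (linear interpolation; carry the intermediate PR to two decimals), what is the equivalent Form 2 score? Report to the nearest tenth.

54.5

PR of 47.1 on Form 1: 56.8 + (47.1 − 45)/(50 − 45) × (62.5 − 56.8) = 59.19
On Form 2, PR 59.19 falls between score 52 (PR 50.9) and 57 (PR 67.8).
Interpolate: 52 + (59.19 − 50.9)/(67.8 − 50.9) × (57 − 52) = 54.5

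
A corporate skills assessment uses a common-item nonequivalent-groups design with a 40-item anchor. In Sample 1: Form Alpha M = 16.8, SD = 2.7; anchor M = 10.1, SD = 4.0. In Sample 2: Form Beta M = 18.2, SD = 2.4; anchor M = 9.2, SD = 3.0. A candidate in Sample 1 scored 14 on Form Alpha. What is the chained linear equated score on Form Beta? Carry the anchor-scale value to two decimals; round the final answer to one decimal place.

Form Alpha → anchor (Sample 1): v = (4.0/2.7)(14 − 16.8) + 10.1 = 5.95
anchor → Form Beta (Sample 2): y = (2.4/3.0)(5.95 − 9.2) + 18.2 = 15.6

15.6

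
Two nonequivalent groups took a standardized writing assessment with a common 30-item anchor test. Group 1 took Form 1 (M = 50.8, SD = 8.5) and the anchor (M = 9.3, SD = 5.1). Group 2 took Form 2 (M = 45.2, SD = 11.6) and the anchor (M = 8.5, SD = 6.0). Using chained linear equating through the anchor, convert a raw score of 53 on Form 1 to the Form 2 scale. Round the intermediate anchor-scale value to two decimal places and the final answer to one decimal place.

49.3

Form 1 → anchor (Group 1): v = (5.1/8.5)(53 − 50.8) + 9.3 = 10.62
anchor → Form 2 (Group 2): y = (11.6/6.0)(10.62 − 8.5) + 45.2 = 49.3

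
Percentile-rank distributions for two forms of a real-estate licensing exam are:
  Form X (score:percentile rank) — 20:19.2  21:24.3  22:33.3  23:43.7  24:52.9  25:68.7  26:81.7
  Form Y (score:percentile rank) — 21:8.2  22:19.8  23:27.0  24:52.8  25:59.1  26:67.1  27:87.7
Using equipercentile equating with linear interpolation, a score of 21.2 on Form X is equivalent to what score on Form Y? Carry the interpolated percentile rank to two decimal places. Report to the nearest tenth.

22.9

PR of 21.2 on Form X: 24.3 + (21.2 − 21)/(22 − 21) × (33.3 − 24.3) = 26.10
On Form Y, PR 26.10 falls between score 22 (PR 19.8) and 23 (PR 27.0).
Interpolate: 22 + (26.10 − 19.8)/(27.0 − 19.8) × (23 − 22) = 22.9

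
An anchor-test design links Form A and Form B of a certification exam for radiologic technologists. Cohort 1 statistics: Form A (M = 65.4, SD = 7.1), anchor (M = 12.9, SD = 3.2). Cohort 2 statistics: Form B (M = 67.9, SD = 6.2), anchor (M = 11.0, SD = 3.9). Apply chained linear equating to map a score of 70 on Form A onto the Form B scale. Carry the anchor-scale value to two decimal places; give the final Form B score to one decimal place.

Form A → anchor (Cohort 1): v = (3.2/7.1)(70 − 65.4) + 12.9 = 14.97
anchor → Form B (Cohort 2): y = (6.2/3.9)(14.97 − 11.0) + 67.9 = 74.2

74.2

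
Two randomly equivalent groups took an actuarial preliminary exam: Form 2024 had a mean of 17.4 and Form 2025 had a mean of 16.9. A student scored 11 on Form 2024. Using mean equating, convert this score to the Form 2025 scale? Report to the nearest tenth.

Mean equating: y = x + (M_Y − M_X) = 11 + (16.9 − 17.4) = 10.5

10.5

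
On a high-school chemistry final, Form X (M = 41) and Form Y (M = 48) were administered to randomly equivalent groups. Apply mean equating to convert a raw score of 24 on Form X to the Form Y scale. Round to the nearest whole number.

Mean equating: y = x + (M_Y − M_X) = 24 + (48 − 41) = 31

31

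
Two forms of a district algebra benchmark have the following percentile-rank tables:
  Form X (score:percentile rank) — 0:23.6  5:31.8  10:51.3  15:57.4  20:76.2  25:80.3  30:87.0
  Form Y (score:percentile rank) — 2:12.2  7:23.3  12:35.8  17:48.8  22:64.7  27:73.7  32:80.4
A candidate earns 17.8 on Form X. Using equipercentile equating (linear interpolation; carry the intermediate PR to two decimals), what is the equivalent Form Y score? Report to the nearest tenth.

23.8

PR of 17.8 on Form X: 57.4 + (17.8 − 15)/(20 − 15) × (76.2 − 57.4) = 67.93
On Form Y, PR 67.93 falls between score 22 (PR 64.7) and 27 (PR 73.7).
Interpolate: 22 + (67.93 − 64.7)/(73.7 − 64.7) × (27 − 22) = 23.8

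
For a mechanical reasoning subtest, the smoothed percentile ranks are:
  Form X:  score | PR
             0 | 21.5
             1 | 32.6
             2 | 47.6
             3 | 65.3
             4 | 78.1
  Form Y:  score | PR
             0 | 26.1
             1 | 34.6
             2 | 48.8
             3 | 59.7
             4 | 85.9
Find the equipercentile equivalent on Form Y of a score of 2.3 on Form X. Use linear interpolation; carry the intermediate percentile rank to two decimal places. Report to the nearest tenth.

PR of 2.3 on Form X: 47.6 + (2.3 − 2)/(3 − 2) × (65.3 − 47.6) = 52.91
On Form Y, PR 52.91 falls between score 2 (PR 48.8) and 3 (PR 59.7).
Interpolate: 2 + (52.91 − 48.8)/(59.7 − 48.8) × (3 − 2) = 2.4

2.4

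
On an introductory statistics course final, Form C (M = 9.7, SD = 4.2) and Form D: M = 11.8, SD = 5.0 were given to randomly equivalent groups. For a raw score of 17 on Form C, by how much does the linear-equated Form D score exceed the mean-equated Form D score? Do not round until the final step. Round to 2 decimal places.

1.39

Mean-equated: 17 + (11.8 − 9.7) = 19.10
Linear-equated: (5.0/4.2)(17 − 9.7) + 11.8 = 20.490
Difference = 20.490 − 19.10 = 1.39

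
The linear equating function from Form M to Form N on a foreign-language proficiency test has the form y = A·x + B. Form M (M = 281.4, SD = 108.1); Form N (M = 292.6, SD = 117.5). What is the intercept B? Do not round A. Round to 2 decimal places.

A = SD_Y / SD_X = 117.5 / 108.1 = 1.086957
B = M_Y − A·M_X = 292.6 − 1.086957 × 281.4 = -13.27

-13.27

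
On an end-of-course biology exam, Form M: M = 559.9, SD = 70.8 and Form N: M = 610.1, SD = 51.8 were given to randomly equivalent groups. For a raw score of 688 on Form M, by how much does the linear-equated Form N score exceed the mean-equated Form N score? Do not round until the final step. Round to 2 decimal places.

Mean-equated: 688 + (610.1 − 559.9) = 738.20
Linear-equated: (51.8/70.8)(688 − 559.9) + 610.1 = 703.823
Difference = 703.823 − 738.20 = -34.38

-34.38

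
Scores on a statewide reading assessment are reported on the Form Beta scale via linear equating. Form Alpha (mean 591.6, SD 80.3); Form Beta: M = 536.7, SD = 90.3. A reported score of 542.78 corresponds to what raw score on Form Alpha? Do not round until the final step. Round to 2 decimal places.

Invert y = (SD_Y/SD_X)(x − M_X) + M_Y:
x = (SD_X/SD_Y)(y − M_Y) + M_X = (80.3/90.3)(542.78 − 536.7) + 591.6
x = 0.889258 × 6.080 + 591.6 = 597.01

597.01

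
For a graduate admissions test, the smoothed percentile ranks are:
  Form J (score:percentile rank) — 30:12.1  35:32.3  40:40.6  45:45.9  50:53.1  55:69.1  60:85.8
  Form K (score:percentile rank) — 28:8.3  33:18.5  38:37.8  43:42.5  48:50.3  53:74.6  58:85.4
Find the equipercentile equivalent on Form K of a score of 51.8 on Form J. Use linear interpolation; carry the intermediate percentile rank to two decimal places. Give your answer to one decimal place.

49.8

PR of 51.8 on Form J: 53.1 + (51.8 − 50)/(55 − 50) × (69.1 − 53.1) = 58.86
On Form K, PR 58.86 falls between score 48 (PR 50.3) and 53 (PR 74.6).
Interpolate: 48 + (58.86 − 50.3)/(74.6 − 50.3) × (53 − 48) = 49.8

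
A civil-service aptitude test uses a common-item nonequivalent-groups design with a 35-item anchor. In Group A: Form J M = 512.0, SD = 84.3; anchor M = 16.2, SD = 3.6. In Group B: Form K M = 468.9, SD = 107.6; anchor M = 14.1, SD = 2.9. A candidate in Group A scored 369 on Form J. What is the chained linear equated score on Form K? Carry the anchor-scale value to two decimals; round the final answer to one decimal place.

320.1

Form J → anchor (Group A): v = (3.6/84.3)(369 − 512.0) + 16.2 = 10.09
anchor → Form K (Group B): y = (107.6/2.9)(10.09 − 14.1) + 468.9 = 320.1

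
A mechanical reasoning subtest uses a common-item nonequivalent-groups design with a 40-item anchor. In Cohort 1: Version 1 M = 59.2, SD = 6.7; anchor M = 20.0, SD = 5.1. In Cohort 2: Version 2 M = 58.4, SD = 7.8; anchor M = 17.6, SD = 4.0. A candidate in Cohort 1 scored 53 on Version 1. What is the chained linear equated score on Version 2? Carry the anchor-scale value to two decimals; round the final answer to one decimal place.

53.9

Version 1 → anchor (Cohort 1): v = (5.1/6.7)(53 − 59.2) + 20.0 = 15.28
anchor → Version 2 (Cohort 2): y = (7.8/4.0)(15.28 − 17.6) + 58.4 = 53.9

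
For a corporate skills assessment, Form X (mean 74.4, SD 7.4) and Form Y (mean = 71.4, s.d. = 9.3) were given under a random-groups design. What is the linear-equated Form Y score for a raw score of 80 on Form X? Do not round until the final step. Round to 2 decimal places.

78.44

Linear equating: y = (SD_Y/SD_X)(x − M_X) + M_Y
y = (9.3/7.4)(80 − 74.4) + 71.4
y = 1.256757 × 5.6 + 71.4 = 7.0378 + 71.4 = 78.44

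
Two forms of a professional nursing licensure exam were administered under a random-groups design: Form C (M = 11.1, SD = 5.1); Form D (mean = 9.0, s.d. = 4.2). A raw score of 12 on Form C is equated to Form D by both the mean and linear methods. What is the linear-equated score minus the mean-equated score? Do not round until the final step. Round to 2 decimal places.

Mean-equated: 12 + (9.0 − 11.1) = 9.90
Linear-equated: (4.2/5.1)(12 − 11.1) + 9.0 = 9.741
Difference = 9.741 − 9.90 = -0.16

-0.16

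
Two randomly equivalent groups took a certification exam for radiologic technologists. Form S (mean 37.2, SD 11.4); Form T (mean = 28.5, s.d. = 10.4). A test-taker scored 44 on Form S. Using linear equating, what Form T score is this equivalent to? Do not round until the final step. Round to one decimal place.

34.7

Linear equating: y = (SD_Y/SD_X)(x − M_X) + M_Y
y = (10.4/11.4)(44 − 37.2) + 28.5
y = 0.912281 × 6.8 + 28.5 = 6.2035 + 28.5 = 34.7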